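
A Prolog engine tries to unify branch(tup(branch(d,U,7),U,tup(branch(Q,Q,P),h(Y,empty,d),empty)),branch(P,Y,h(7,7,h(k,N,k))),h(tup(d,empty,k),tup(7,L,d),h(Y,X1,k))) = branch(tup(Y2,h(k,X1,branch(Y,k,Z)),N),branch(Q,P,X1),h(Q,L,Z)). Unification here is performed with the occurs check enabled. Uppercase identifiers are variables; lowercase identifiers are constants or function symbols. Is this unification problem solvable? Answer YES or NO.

Decompose branch/3: tup(branch(d,U,7),U,tup(branch(Q,Q,P),h(Y,empty,d),empty)) = tup(Y2,h(k,X1,branch(Y,k,Z)),N),  branch(P,Y,h(7,7,h(k,N,k))) = branch(Q,P,X1),  h(tup(d,empty,k),tup(7,L,d),h(Y,X1,k)) = h(Q,L,Z).
Decompose tup/3: branch(d,U,7) = Y2,  U = h(k,X1,branch(Y,k,Z)),  tup(branch(Q,Q,P),h(Y,empty,d),empty) = N.
Bind Y2 := branch(d,U,7); no other remaining equation mentions Y2.
Bind U := h(k,X1,branch(Y,k,Z)); no other remaining equation mentions U. Substituting into the earlier binding gives Y2 := branch(d,h(k,X1,branch(Y,k,Z)),7).
Bind N := tup(branch(Q,Q,P),h(Y,empty,d),empty); substituting into the one remaining equation that mentions N gives: branch(P,Y,h(7,7,h(k,tup(branch(Q,Q,P),h(Y,empty,d),empty),k))) = branch(Q,P,X1).
Decompose branch/3: P = Q,  Y = P,  h(7,7,h(k,tup(branch(Q,Q,P),h(Y,empty,d),empty),k)) = X1.
Bind P := Q; substituting into the 2 remaining equations that mention P gives: Y = Q,  h(7,7,h(k,tup(branch(Q,Q,Q),h(Y,empty,d),empty),k)) = X1. Substituting into the earlier binding gives N := tup(branch(Q,Q,Q),h(Y,empty,d),empty).
Bind Y := Q; substituting into the remaining equations gives: h(7,7,h(k,tup(branch(Q,Q,Q),h(Q,empty,d),empty),k)) = X1,  h(tup(d,empty,k),tup(7,L,d),h(Q,X1,k)) = h(Q,L,Z). Substituting into the earlier bindings gives Y2 := branch(d,h(k,X1,branch(Q,k,Z)),7), U := h(k,X1,branch(Q,k,Z)), N := tup(branch(Q,Q,Q),h(Q,empty,d),empty).
Bind X1 := h(7,7,h(k,tup(branch(Q,Q,Q),h(Q,empty,d),empty),k)); substituting into the remaining equation gives: h(tup(d,empty,k),tup(7,L,d),h(Q,h(7,7,h(k,tup(branch(Q,Q,Q),h(Q,empty,d),empty),k)),k)) = h(Q,L,Z). Substituting into the earlier bindings gives Y2 := branch(d,h(k,h(7,7,h(k,tup(branch(Q,Q,Q),h(Q,empty,d),empty),k)),branch(Q,k,Z)),7), U := h(k,h(7,7,h(k,tup(branch(Q,Q,Q),h(Q,empty,d),empty),k)),branch(Q,k,Z)).
Decompose h/3: tup(d,empty,k) = Q,  tup(7,L,d) = L,  h(Q,h(7,7,h(k,tup(branch(Q,Q,Q),h(Q,empty,d),empty),k)),k) = Z.
Bind Q := tup(d,empty,k); substituting into the one remaining equation that mentions Q gives: h(tup(d,empty,k),h(7,7,h(k,tup(branch(tup(d,empty,k),tup(d,empty,k),tup(d,empty,k)),h(tup(d,empty,k),empty,d),empty),k)),k) = Z. Substituting into the earlier bindings gives Y2 := branch(d,h(k,h(7,7,h(k,tup(branch(tup(d,empty,k),tup(d,empty,k),tup(d,empty,k)),h(tup(d,empty,k),empty,d),empty),k)),branch(tup(d,empty,k),k,Z)),7), U := h(k,h(7,7,h(k,tup(branch(tup(d,empty,k),tup(d,empty,k),tup(d,empty,k)),h(tup(d,empty,k),empty,d),empty),k)),branch(tup(d,empty,k),k,Z)), N := tup(branch(tup(d,empty,k),tup(d,empty,k),tup(d,empty,k)),h(tup(d,empty,k),empty,d),empty), P := tup(d,empty,k), Y := tup(d,empty,k), X1 := h(7,7,h(k,tup(branch(tup(d,empty,k),tup(d,empty,k),tup(d,empty,k)),h(tup(d,empty,k),empty,d),empty),k)).
Occurs check fails: L occurs in tup(7,L,d); the equation L = tup(7,L,d) has no finite solution.

NO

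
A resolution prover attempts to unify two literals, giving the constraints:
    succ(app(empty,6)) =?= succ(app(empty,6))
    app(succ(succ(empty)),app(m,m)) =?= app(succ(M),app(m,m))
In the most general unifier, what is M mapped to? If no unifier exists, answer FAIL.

succ(empty)

Delete trivial equation succ(app(empty,6)) =?= succ(app(empty,6)).
Decompose app/2: succ(succ(empty)) =?= succ(M),  app(m,m) =?= app(m,m).
Decompose succ/1: succ(empty) =?= M.
Bind M := succ(empty); no other remaining equation mentions M.
Delete trivial equation app(m,m) =?= app(m,m).
MGU = { M := succ(empty) }, so M := succ(empty).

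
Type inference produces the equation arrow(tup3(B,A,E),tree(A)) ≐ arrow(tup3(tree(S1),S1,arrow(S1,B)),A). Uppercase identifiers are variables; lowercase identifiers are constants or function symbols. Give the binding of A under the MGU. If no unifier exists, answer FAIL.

Decompose arrow/2: tup3(B,A,E) ≐ tup3(tree(S1),S1,arrow(S1,B)),  tree(A) ≐ A.
Decompose tup3/3: B ≐ tree(S1),  A ≐ S1,  E ≐ arrow(S1,B).
Bind B := tree(S1); substituting into the one remaining equation that mentions B gives: E ≐ arrow(S1,tree(S1)).
Bind A := S1; substituting into the one remaining equation that mentions A gives: tree(S1) ≐ S1.
Bind E := arrow(S1,tree(S1)); no other remaining equation mentions E.
Occurs check fails: S1 occurs in tree(S1); the equation S1 ≐ tree(S1) has no finite solution.

FAIL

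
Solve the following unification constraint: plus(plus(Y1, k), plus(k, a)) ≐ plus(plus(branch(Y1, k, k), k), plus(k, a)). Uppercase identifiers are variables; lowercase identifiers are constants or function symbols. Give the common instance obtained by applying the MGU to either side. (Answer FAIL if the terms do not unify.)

FAIL

Decompose plus/2: plus(Y1, k) ≐ plus(branch(Y1, k, k), k),  plus(k, a) ≐ plus(k, a).
Decompose plus/2: Y1 ≐ branch(Y1, k, k),  k ≐ k.
Occurs check fails: Y1 occurs in branch(Y1, k, k); the equation Y1 ≐ branch(Y1, k, k) has no finite solution.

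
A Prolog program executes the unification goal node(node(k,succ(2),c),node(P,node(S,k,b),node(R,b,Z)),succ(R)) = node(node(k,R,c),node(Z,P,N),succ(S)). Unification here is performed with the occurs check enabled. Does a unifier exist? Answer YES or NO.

Decompose node/3: node(k,succ(2),c) = node(k,R,c),  node(P,node(S,k,b),node(R,b,Z)) = node(Z,P,N),  succ(R) = succ(S).
Decompose node/3: k = k,  succ(2) = R,  c = c.
Delete trivial equation k = k.
Bind R := succ(2); substituting into the 2 remaining equations that mention R gives: node(P,node(S,k,b),node(succ(2),b,Z)) = node(Z,P,N),  succ(succ(2)) = succ(S).
Delete trivial equation c = c.
Decompose node/3: P = Z,  node(S,k,b) = P,  node(succ(2),b,Z) = N.
Bind P := Z; substituting into the one remaining equation that mentions P gives: node(S,k,b) = Z.
Bind Z := node(S,k,b); substituting into the one remaining equation that mentions Z gives: node(succ(2),b,node(S,k,b)) = N. Substituting into the earlier binding gives P := node(S,k,b).
Bind N := node(succ(2),b,node(S,k,b)); no other remaining equation mentions N.
Decompose succ/1: succ(2) = S.
Bind S := succ(2). Substituting into the earlier bindings gives P := node(succ(2),k,b), Z := node(succ(2),k,b), N := node(succ(2),b,node(succ(2),k,b)).
No equations remain and no clash or occurs-check failure arose, so a unifier exists.

YES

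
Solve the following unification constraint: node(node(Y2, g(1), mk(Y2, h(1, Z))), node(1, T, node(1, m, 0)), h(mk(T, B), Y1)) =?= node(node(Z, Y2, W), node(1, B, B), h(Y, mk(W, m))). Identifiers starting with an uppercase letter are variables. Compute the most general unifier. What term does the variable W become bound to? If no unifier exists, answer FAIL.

Decompose node/3: node(Y2, g(1), mk(Y2, h(1, Z))) =?= node(Z, Y2, W),  node(1, T, node(1, m, 0)) =?= node(1, B, B),  h(mk(T, B), Y1) =?= h(Y, mk(W, m)).
Decompose node/3: Y2 =?= Z,  g(1) =?= Y2,  mk(Y2, h(1, Z)) =?= W.
Bind Y2 := Z; substituting into the 2 remaining equations that mention Y2 gives: g(1) =?= Z,  mk(Z, h(1, Z)) =?= W.
Bind Z := g(1); substituting into the one remaining equation that mentions Z gives: mk(g(1), h(1, g(1))) =?= W. Substituting into the earlier binding gives Y2 := g(1).
Bind W := mk(g(1), h(1, g(1))); substituting into the one remaining equation that mentions W gives: h(mk(T, B), Y1) =?= h(Y, mk(mk(g(1), h(1, g(1))), m)).
Decompose node/3: 1 =?= 1,  T =?= B,  node(1, m, 0) =?= B.
Delete trivial equation 1 =?= 1.
Bind T := B; substituting into the one remaining equation that mentions T gives: h(mk(B, B), Y1) =?= h(Y, mk(mk(g(1), h(1, g(1))), m)).
Bind B := node(1, m, 0); substituting into the remaining equation gives: h(mk(node(1, m, 0), node(1, m, 0)), Y1) =?= h(Y, mk(mk(g(1), h(1, g(1))), m)). Substituting into the earlier binding gives T := node(1, m, 0).
Decompose h/2: mk(node(1, m, 0), node(1, m, 0)) =?= Y,  Y1 =?= mk(mk(g(1), h(1, g(1))), m).
Bind Y := mk(node(1, m, 0), node(1, m, 0)); no other remaining equation mentions Y.
Bind Y1 := mk(mk(g(1), h(1, g(1))), m).
MGU = { Y2 := g(1), Z := g(1), W := mk(g(1), h(1, g(1))), T := node(1, m, 0), B := node(1, m, 0), Y := mk(node(1, m, 0), node(1, m, 0)), Y1 := mk(mk(g(1), h(1, g(1))), m) }, so W := mk(g(1), h(1, g(1))).

mk(g(1), h(1, g(1)))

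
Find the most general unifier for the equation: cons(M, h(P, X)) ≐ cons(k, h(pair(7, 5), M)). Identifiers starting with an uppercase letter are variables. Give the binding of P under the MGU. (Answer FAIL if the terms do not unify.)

pair(7, 5)

Decompose cons/2: M ≐ k,  h(P, X) ≐ h(pair(7, 5), M).
Bind M := k; substituting into the remaining equation gives: h(P, X) ≐ h(pair(7, 5), k).
Decompose h/2: P ≐ pair(7, 5),  X ≐ k.
Bind P := pair(7, 5); no other remaining equation mentions P.
Bind X := k.
MGU = { M ↦ k, P ↦ pair(7, 5), X ↦ k }, so P ↦ pair(7, 5).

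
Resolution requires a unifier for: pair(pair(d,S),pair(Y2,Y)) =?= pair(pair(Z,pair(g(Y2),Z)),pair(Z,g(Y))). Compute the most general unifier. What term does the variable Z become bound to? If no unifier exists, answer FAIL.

Decompose pair/2: pair(d,S) =?= pair(Z,pair(g(Y2),Z)),  pair(Y2,Y) =?= pair(Z,g(Y)).
Decompose pair/2: d =?= Z,  S =?= pair(g(Y2),Z).
Bind Z := d; substituting into the remaining equations gives: S =?= pair(g(Y2),d),  pair(Y2,Y) =?= pair(d,g(Y)).
Bind S := pair(g(Y2),d); no other remaining equation mentions S.
Decompose pair/2: Y2 =?= d,  Y =?= g(Y).
Bind Y2 := d; no other remaining equation mentions Y2. Substituting into the earlier binding gives S := pair(g(d),d).
Occurs check fails: Y occurs in g(Y); the equation Y =?= g(Y) has no finite solution.

FAIL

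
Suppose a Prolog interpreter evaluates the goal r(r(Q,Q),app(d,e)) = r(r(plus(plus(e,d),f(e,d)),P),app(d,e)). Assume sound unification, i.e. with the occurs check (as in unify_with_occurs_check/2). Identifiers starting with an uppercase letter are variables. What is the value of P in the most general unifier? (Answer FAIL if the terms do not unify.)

Decompose r/2: r(Q,Q) = r(plus(plus(e,d),f(e,d)),P),  app(d,e) = app(d,e).
Decompose r/2: Q = plus(plus(e,d),f(e,d)),  Q = P.
Bind Q := plus(plus(e,d),f(e,d)); substituting into the one remaining equation that mentions Q gives: plus(plus(e,d),f(e,d)) = P.
Bind P := plus(plus(e,d),f(e,d)); no other remaining equation mentions P.
Delete trivial equation app(d,e) = app(d,e).
MGU = { Q -> plus(plus(e,d),f(e,d)), P -> plus(plus(e,d),f(e,d)) }, so P -> plus(plus(e,d),f(e,d)).

plus(plus(e,d),f(e,d))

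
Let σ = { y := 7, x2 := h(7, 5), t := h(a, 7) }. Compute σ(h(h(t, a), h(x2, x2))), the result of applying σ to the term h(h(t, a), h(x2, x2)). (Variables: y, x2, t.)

Replace each occurrence of x2 with h(7, 5).
Replace each occurrence of t with h(a, 7).
Result: h(h(h(a, 7), a), h(h(7, 5), h(7, 5))).

h(h(h(a, 7), a), h(h(7, 5), h(7, 5)))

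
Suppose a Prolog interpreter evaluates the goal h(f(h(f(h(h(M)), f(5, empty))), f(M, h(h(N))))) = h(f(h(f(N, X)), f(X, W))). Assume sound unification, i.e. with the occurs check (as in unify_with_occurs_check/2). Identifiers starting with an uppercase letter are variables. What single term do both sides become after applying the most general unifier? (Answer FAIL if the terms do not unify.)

Decompose h/1: f(h(f(h(h(M)), f(5, empty))), f(M, h(h(N)))) = f(h(f(N, X)), f(X, W)).
Decompose f/2: h(f(h(h(M)), f(5, empty))) = h(f(N, X)),  f(M, h(h(N))) = f(X, W).
Decompose h/1: f(h(h(M)), f(5, empty)) = f(N, X).
Decompose f/2: h(h(M)) = N,  f(5, empty) = X.
Bind N := h(h(M)); substituting into the one remaining equation that mentions N gives: f(M, h(h(h(h(M))))) = f(X, W).
Bind X := f(5, empty); substituting into the remaining equation gives: f(M, h(h(h(h(M))))) = f(f(5, empty), W).
Decompose f/2: M = f(5, empty),  h(h(h(h(M)))) = W.
Bind M := f(5, empty); substituting into the remaining equation gives: h(h(h(h(f(5, empty))))) = W. Substituting into the earlier binding gives N := h(h(f(5, empty))).
Bind W := h(h(h(h(f(5, empty))))).
Applying the MGU to either side gives h(f(h(f(h(h(f(5, empty))), f(5, empty))), f(f(5, empty), h(h(h(h(f(5, empty)))))))).

h(f(h(f(h(h(f(5, empty))), f(5, empty))), f(f(5, empty), h(h(h(h(f(5, empty))))))))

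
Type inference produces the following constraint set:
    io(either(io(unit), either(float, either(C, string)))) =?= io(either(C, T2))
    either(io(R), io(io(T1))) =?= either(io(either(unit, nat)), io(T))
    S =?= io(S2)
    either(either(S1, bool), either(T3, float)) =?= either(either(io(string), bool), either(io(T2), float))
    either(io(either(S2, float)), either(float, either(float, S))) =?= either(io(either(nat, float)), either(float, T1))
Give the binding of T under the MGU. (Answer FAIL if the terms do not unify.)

Decompose io/1: either(io(unit), either(float, either(C, string))) =?= either(C, T2).
Decompose either/2: io(unit) =?= C,  either(float, either(C, string)) =?= T2.
Bind C := io(unit); substituting into the one remaining equation that mentions C gives: either(float, either(io(unit), string)) =?= T2.
Bind T2 := either(float, either(io(unit), string)); substituting into the one remaining equation that mentions T2 gives: either(either(S1, bool), either(T3, float)) =?= either(either(io(string), bool), either(io(either(float, either(io(unit), string))), float)).
Decompose either/2: io(R) =?= io(either(unit, nat)),  io(io(T1)) =?= io(T).
Decompose io/1: R =?= either(unit, nat).
Bind R := either(unit, nat); no other remaining equation mentions R.
Decompose io/1: io(T1) =?= T.
Bind T := io(T1); no other remaining equation mentions T.
Bind S := io(S2); substituting into the one remaining equation that mentions S gives: either(io(either(S2, float)), either(float, either(float, io(S2)))) =?= either(io(either(nat, float)), either(float, T1)).
Decompose either/2: either(S1, bool) =?= either(io(string), bool),  either(T3, float) =?= either(io(either(float, either(io(unit), string))), float).
Decompose either/2: S1 =?= io(string),  bool =?= bool.
Bind S1 := io(string); no other remaining equation mentions S1.
Delete trivial equation bool =?= bool.
Decompose either/2: T3 =?= io(either(float, either(io(unit), string))),  float =?= float.
Bind T3 := io(either(float, either(io(unit), string))); no other remaining equation mentions T3.
Delete trivial equation float =?= float.
Decompose either/2: io(either(S2, float)) =?= io(either(nat, float)),  either(float, either(float, io(S2))) =?= either(float, T1).
Decompose io/1: either(S2, float) =?= either(nat, float).
Decompose either/2: S2 =?= nat,  float =?= float.
Bind S2 := nat; substituting into the one remaining equation that mentions S2 gives: either(float, either(float, io(nat))) =?= either(float, T1). Substituting into the earlier binding gives S := io(nat).
Delete trivial equation float =?= float.
Decompose either/2: float =?= float,  either(float, io(nat)) =?= T1.
Delete trivial equation float =?= float.
Bind T1 := either(float, io(nat)). Substituting into the earlier binding gives T := io(either(float, io(nat))).
MGU = { C ↦ io(unit), T2 ↦ either(float, either(io(unit), string)), R ↦ either(unit, nat), T ↦ io(either(float, io(nat))), S ↦ io(nat), S1 ↦ io(string), T3 ↦ io(either(float, either(io(unit), string))), S2 ↦ nat, T1 ↦ either(float, io(nat)) }, so T ↦ io(either(float, io(nat))).

io(either(float, io(nat)))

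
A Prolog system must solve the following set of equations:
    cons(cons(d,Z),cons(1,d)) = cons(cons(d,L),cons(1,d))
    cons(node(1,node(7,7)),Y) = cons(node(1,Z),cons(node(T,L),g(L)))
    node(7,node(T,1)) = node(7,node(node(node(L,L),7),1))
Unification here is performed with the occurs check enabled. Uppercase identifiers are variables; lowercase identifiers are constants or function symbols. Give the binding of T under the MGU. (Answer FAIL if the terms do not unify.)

Decompose cons/2: cons(d,Z) = cons(d,L),  cons(1,d) = cons(1,d).
Decompose cons/2: d = d,  Z = L.
Delete trivial equation d = d.
Bind Z := L; substituting into the one remaining equation that mentions Z gives: cons(node(1,node(7,7)),Y) = cons(node(1,L),cons(node(T,L),g(L))).
Delete trivial equation cons(1,d) = cons(1,d).
Decompose cons/2: node(1,node(7,7)) = node(1,L),  Y = cons(node(T,L),g(L)).
Decompose node/2: 1 = 1,  node(7,7) = L.
Delete trivial equation 1 = 1.
Bind L := node(7,7); substituting into the remaining equations gives: Y = cons(node(T,node(7,7)),g(node(7,7))),  node(7,node(T,1)) = node(7,node(node(node(node(7,7),node(7,7)),7),1)). Substituting into the earlier binding gives Z := node(7,7).
Bind Y := cons(node(T,node(7,7)),g(node(7,7))); no other remaining equation mentions Y.
Decompose node/2: 7 = 7,  node(T,1) = node(node(node(node(7,7),node(7,7)),7),1).
Delete trivial equation 7 = 7.
Decompose node/2: T = node(node(node(7,7),node(7,7)),7),  1 = 1.
Bind T := node(node(node(7,7),node(7,7)),7); no other remaining equation mentions T. Substituting into the earlier binding gives Y := cons(node(node(node(node(7,7),node(7,7)),7),node(7,7)),g(node(7,7))).
Delete trivial equation 1 = 1.
MGU = { Z = node(7,7), L = node(7,7), Y = cons(node(node(node(node(7,7),node(7,7)),7),node(7,7)),g(node(7,7))), T = node(node(node(7,7),node(7,7)),7) }, so T = node(node(node(7,7),node(7,7)),7).

node(node(node(7,7),node(7,7)),7)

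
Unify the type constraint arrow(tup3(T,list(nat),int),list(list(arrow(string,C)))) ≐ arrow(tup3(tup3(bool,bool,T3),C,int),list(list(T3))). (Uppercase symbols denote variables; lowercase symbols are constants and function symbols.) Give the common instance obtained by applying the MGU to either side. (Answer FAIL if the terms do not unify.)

Decompose arrow/2: tup3(T,list(nat),int) ≐ tup3(tup3(bool,bool,T3),C,int),  list(list(arrow(string,C))) ≐ list(list(T3)).
Decompose tup3/3: T ≐ tup3(bool,bool,T3),  list(nat) ≐ C,  int ≐ int.
Bind T := tup3(bool,bool,T3); no other remaining equation mentions T.
Bind C := list(nat); substituting into the one remaining equation that mentions C gives: list(list(arrow(string,list(nat)))) ≐ list(list(T3)).
Delete trivial equation int ≐ int.
Decompose list/1: list(arrow(string,list(nat))) ≐ list(T3).
Decompose list/1: arrow(string,list(nat)) ≐ T3.
Bind T3 := arrow(string,list(nat)). Substituting into the earlier binding gives T := tup3(bool,bool,arrow(string,list(nat))).
Applying the MGU to either side gives arrow(tup3(tup3(bool,bool,arrow(string,list(nat))),list(nat),int),list(list(arrow(string,list(nat))))).

arrow(tup3(tup3(bool,bool,arrow(string,list(nat))),list(nat),int),list(list(arrow(string,list(nat)))))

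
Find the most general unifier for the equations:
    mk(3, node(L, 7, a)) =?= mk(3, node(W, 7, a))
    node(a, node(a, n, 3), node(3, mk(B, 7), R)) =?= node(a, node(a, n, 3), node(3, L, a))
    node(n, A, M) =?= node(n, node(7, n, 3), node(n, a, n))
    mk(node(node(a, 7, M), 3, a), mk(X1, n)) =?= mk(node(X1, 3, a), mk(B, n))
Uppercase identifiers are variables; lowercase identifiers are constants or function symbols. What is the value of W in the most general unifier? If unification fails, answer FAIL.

Decompose mk/2: 3 =?= 3,  node(L, 7, a) =?= node(W, 7, a).
Delete trivial equation 3 =?= 3.
Decompose node/3: L =?= W,  7 =?= 7,  a =?= a.
Bind L := W; substituting into the one remaining equation that mentions L gives: node(a, node(a, n, 3), node(3, mk(B, 7), R)) =?= node(a, node(a, n, 3), node(3, W, a)).
Delete trivial equation 7 =?= 7.
Delete trivial equation a =?= a.
Decompose node/3: a =?= a,  node(a, n, 3) =?= node(a, n, 3),  node(3, mk(B, 7), R) =?= node(3, W, a).
Delete trivial equation a =?= a.
Delete trivial equation node(a, n, 3) =?= node(a, n, 3).
Decompose node/3: 3 =?= 3,  mk(B, 7) =?= W,  R =?= a.
Delete trivial equation 3 =?= 3.
Bind W := mk(B, 7); no other remaining equation mentions W. Substituting into the earlier binding gives L := mk(B, 7).
Bind R := a; no other remaining equation mentions R.
Decompose node/3: n =?= n,  A =?= node(7, n, 3),  M =?= node(n, a, n).
Delete trivial equation n =?= n.
Bind A := node(7, n, 3); no other remaining equation mentions A.
Bind M := node(n, a, n); substituting into the remaining equation gives: mk(node(node(a, 7, node(n, a, n)), 3, a), mk(X1, n)) =?= mk(node(X1, 3, a), mk(B, n)).
Decompose mk/2: node(node(a, 7, node(n, a, n)), 3, a) =?= node(X1, 3, a),  mk(X1, n) =?= mk(B, n).
Decompose node/3: node(a, 7, node(n, a, n)) =?= X1,  3 =?= 3,  a =?= a.
Bind X1 := node(a, 7, node(n, a, n)); substituting into the one remaining equation that mentions X1 gives: mk(node(a, 7, node(n, a, n)), n) =?= mk(B, n).
Delete trivial equation 3 =?= 3.
Delete trivial equation a =?= a.
Decompose mk/2: node(a, 7, node(n, a, n)) =?= B,  n =?= n.
Bind B := node(a, 7, node(n, a, n)); no other remaining equation mentions B. Substituting into the earlier bindings gives L := mk(node(a, 7, node(n, a, n)), 7), W := mk(node(a, 7, node(n, a, n)), 7).
Delete trivial equation n =?= n.
MGU = { L := mk(node(a, 7, node(n, a, n)), 7), W := mk(node(a, 7, node(n, a, n)), 7), R := a, A := node(7, n, 3), M := node(n, a, n), X1 := node(a, 7, node(n, a, n)), B := node(a, 7, node(n, a, n)) }, so W := mk(node(a, 7, node(n, a, n)), 7).

mk(node(a, 7, node(n, a, n)), 7)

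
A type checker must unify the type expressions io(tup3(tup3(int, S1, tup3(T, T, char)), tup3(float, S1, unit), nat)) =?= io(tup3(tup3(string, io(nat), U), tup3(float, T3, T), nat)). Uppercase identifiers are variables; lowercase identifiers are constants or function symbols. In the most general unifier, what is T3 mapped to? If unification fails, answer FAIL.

Decompose io/1: tup3(tup3(int, S1, tup3(T, T, char)), tup3(float, S1, unit), nat) =?= tup3(tup3(string, io(nat), U), tup3(float, T3, T), nat).
Decompose tup3/3: tup3(int, S1, tup3(T, T, char)) =?= tup3(string, io(nat), U),  tup3(float, S1, unit) =?= tup3(float, T3, T),  nat =?= nat.
Decompose tup3/3: int =?= string,  S1 =?= io(nat),  tup3(T, T, char) =?= U.
Clash: constants int and string differ; no unifier exists.

FAIL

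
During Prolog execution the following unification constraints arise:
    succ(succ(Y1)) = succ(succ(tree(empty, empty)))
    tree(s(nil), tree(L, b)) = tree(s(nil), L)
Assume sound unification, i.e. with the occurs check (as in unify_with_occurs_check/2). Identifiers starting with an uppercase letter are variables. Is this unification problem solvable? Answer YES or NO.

NO

Decompose succ/1: succ(Y1) = succ(tree(empty, empty)).
Decompose succ/1: Y1 = tree(empty, empty).
Bind Y1 := tree(empty, empty); no other remaining equation mentions Y1.
Decompose tree/2: s(nil) = s(nil),  tree(L, b) = L.
Delete trivial equation s(nil) = s(nil).
Occurs check fails: L occurs in tree(L, b); the equation L = tree(L, b) has no finite solution.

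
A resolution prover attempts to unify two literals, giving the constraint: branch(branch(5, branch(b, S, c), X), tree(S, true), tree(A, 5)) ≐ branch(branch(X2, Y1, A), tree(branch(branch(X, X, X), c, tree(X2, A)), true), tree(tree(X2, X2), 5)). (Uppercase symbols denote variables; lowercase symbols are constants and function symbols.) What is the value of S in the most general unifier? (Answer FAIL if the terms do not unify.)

Decompose branch/3: branch(5, branch(b, S, c), X) ≐ branch(X2, Y1, A),  tree(S, true) ≐ tree(branch(branch(X, X, X), c, tree(X2, A)), true),  tree(A, 5) ≐ tree(tree(X2, X2), 5).
Decompose branch/3: 5 ≐ X2,  branch(b, S, c) ≐ Y1,  X ≐ A.
Bind X2 := 5; substituting into the 2 remaining equations that mention X2 gives: tree(S, true) ≐ tree(branch(branch(X, X, X), c, tree(5, A)), true),  tree(A, 5) ≐ tree(tree(5, 5), 5).
Bind Y1 := branch(b, S, c); no other remaining equation mentions Y1.
Bind X := A; substituting into the one remaining equation that mentions X gives: tree(S, true) ≐ tree(branch(branch(A, A, A), c, tree(5, A)), true).
Decompose tree/2: S ≐ branch(branch(A, A, A), c, tree(5, A)),  true ≐ true.
Bind S := branch(branch(A, A, A), c, tree(5, A)); no other remaining equation mentions S. Substituting into the earlier binding gives Y1 := branch(b, branch(branch(A, A, A), c, tree(5, A)), c).
Delete trivial equation true ≐ true.
Decompose tree/2: A ≐ tree(5, 5),  5 ≐ 5.
Bind A := tree(5, 5); no other remaining equation mentions A. Substituting into the earlier bindings gives Y1 := branch(b, branch(branch(tree(5, 5), tree(5, 5), tree(5, 5)), c, tree(5, tree(5, 5))), c), X := tree(5, 5), S := branch(branch(tree(5, 5), tree(5, 5), tree(5, 5)), c, tree(5, tree(5, 5))).
Delete trivial equation 5 ≐ 5.
MGU = { X2 -> 5, Y1 -> branch(b, branch(branch(tree(5, 5), tree(5, 5), tree(5, 5)), c, tree(5, tree(5, 5))), c), X -> tree(5, 5), S -> branch(branch(tree(5, 5), tree(5, 5), tree(5, 5)), c, tree(5, tree(5, 5))), A -> tree(5, 5) }, so S -> branch(branch(tree(5, 5), tree(5, 5), tree(5, 5)), c, tree(5, tree(5, 5))).

branch(branch(tree(5, 5), tree(5, 5), tree(5, 5)), c, tree(5, tree(5, 5)))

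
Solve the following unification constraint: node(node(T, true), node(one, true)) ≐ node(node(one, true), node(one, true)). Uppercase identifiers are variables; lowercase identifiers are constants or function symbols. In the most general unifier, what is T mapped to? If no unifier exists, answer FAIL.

Decompose node/2: node(T, true) ≐ node(one, true),  node(one, true) ≐ node(one, true).
Decompose node/2: T ≐ one,  true ≐ true.
Bind T := one; no other remaining equation mentions T.
Delete trivial equation true ≐ true.
Delete trivial equation node(one, true) ≐ node(one, true).
MGU = { T := one }, so T := one.

one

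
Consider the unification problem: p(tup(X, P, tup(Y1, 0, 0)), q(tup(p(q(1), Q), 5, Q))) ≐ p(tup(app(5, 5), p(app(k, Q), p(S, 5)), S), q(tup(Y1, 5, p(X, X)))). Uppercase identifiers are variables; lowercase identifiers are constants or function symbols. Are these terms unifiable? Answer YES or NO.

YES

Decompose p/2: tup(X, P, tup(Y1, 0, 0)) ≐ tup(app(5, 5), p(app(k, Q), p(S, 5)), S),  q(tup(p(q(1), Q), 5, Q)) ≐ q(tup(Y1, 5, p(X, X))).
Decompose tup/3: X ≐ app(5, 5),  P ≐ p(app(k, Q), p(S, 5)),  tup(Y1, 0, 0) ≐ S.
Bind X := app(5, 5); substituting into the one remaining equation that mentions X gives: q(tup(p(q(1), Q), 5, Q)) ≐ q(tup(Y1, 5, p(app(5, 5), app(5, 5)))).
Bind P := p(app(k, Q), p(S, 5)); no other remaining equation mentions P.
Bind S := tup(Y1, 0, 0); no other remaining equation mentions S. Substituting into the earlier binding gives P := p(app(k, Q), p(tup(Y1, 0, 0), 5)).
Decompose q/1: tup(p(q(1), Q), 5, Q) ≐ tup(Y1, 5, p(app(5, 5), app(5, 5))).
Decompose tup/3: p(q(1), Q) ≐ Y1,  5 ≐ 5,  Q ≐ p(app(5, 5), app(5, 5)).
Bind Y1 := p(q(1), Q); no other remaining equation mentions Y1. Substituting into the earlier bindings gives P := p(app(k, Q), p(tup(p(q(1), Q), 0, 0), 5)), S := tup(p(q(1), Q), 0, 0).
Delete trivial equation 5 ≐ 5.
Bind Q := p(app(5, 5), app(5, 5)). Substituting into the earlier bindings gives P := p(app(k, p(app(5, 5), app(5, 5))), p(tup(p(q(1), p(app(5, 5), app(5, 5))), 0, 0), 5)), S := tup(p(q(1), p(app(5, 5), app(5, 5))), 0, 0), Y1 := p(q(1), p(app(5, 5), app(5, 5))).
No equations remain and no clash or occurs-check failure arose, so a unifier exists.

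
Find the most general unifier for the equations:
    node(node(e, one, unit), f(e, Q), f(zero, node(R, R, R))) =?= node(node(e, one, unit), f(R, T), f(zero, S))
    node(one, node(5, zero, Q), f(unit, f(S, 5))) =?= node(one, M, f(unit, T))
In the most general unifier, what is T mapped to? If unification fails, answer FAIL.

Decompose node/3: node(e, one, unit) =?= node(e, one, unit),  f(e, Q) =?= f(R, T),  f(zero, node(R, R, R)) =?= f(zero, S).
Delete trivial equation node(e, one, unit) =?= node(e, one, unit).
Decompose f/2: e =?= R,  Q =?= T.
Bind R := e; substituting into the one remaining equation that mentions R gives: f(zero, node(e, e, e)) =?= f(zero, S).
Bind Q := T; substituting into the one remaining equation that mentions Q gives: node(one, node(5, zero, T), f(unit, f(S, 5))) =?= node(one, M, f(unit, T)).
Decompose f/2: zero =?= zero,  node(e, e, e) =?= S.
Delete trivial equation zero =?= zero.
Bind S := node(e, e, e); substituting into the remaining equation gives: node(one, node(5, zero, T), f(unit, f(node(e, e, e), 5))) =?= node(one, M, f(unit, T)).
Decompose node/3: one =?= one,  node(5, zero, T) =?= M,  f(unit, f(node(e, e, e), 5)) =?= f(unit, T).
Delete trivial equation one =?= one.
Bind M := node(5, zero, T); no other remaining equation mentions M.
Decompose f/2: unit =?= unit,  f(node(e, e, e), 5) =?= T.
Delete trivial equation unit =?= unit.
Bind T := f(node(e, e, e), 5). Substituting into the earlier bindings gives Q := f(node(e, e, e), 5), M := node(5, zero, f(node(e, e, e), 5)).
MGU = { R := e, Q := f(node(e, e, e), 5), S := node(e, e, e), M := node(5, zero, f(node(e, e, e), 5)), T := f(node(e, e, e), 5) }, so T := f(node(e, e, e), 5).

f(node(e, e, e), 5)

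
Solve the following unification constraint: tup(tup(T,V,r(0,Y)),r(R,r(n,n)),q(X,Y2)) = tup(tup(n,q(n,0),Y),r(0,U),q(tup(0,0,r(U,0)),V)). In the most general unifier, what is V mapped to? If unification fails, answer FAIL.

FAIL

Decompose tup/3: tup(T,V,r(0,Y)) = tup(n,q(n,0),Y),  r(R,r(n,n)) = r(0,U),  q(X,Y2) = q(tup(0,0,r(U,0)),V).
Decompose tup/3: T = n,  V = q(n,0),  r(0,Y) = Y.
Bind T := n; no other remaining equation mentions T.
Bind V := q(n,0); substituting into the one remaining equation that mentions V gives: q(X,Y2) = q(tup(0,0,r(U,0)),q(n,0)).
Occurs check fails: Y occurs in r(0,Y); the equation Y = r(0,Y) has no finite solution.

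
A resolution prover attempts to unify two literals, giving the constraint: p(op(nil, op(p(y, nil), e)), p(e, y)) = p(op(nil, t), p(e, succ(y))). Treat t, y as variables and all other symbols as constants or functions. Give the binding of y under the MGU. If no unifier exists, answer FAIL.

Decompose p/2: op(nil, op(p(y, nil), e)) = op(nil, t),  p(e, y) = p(e, succ(y)).
Decompose op/2: nil = nil,  op(p(y, nil), e) = t.
Delete trivial equation nil = nil.
Bind t := op(p(y, nil), e); no other remaining equation mentions t.
Decompose p/2: e = e,  y = succ(y).
Delete trivial equation e = e.
Occurs check fails: y occurs in succ(y); the equation y = succ(y) has no finite solution.

FAIL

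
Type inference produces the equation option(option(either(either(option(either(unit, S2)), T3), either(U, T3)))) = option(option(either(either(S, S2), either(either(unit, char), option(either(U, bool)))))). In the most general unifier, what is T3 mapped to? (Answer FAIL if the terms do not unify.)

option(either(either(unit, char), bool))

Decompose option/1: option(either(either(option(either(unit, S2)), T3), either(U, T3))) = option(either(either(S, S2), either(either(unit, char), option(either(U, bool))))).
Decompose option/1: either(either(option(either(unit, S2)), T3), either(U, T3)) = either(either(S, S2), either(either(unit, char), option(either(U, bool)))).
Decompose either/2: either(option(either(unit, S2)), T3) = either(S, S2),  either(U, T3) = either(either(unit, char), option(either(U, bool))).
Decompose either/2: option(either(unit, S2)) = S,  T3 = S2.
Bind S := option(either(unit, S2)); no other remaining equation mentions S.
Bind T3 := S2; substituting into the remaining equation gives: either(U, S2) = either(either(unit, char), option(either(U, bool))).
Decompose either/2: U = either(unit, char),  S2 = option(either(U, bool)).
Bind U := either(unit, char); substituting into the remaining equation gives: S2 = option(either(either(unit, char), bool)).
Bind S2 := option(either(either(unit, char), bool)). Substituting into the earlier bindings gives S := option(either(unit, option(either(either(unit, char), bool)))), T3 := option(either(either(unit, char), bool)).
MGU = { S := option(either(unit, option(either(either(unit, char), bool)))), T3 := option(either(either(unit, char), bool)), U := either(unit, char), S2 := option(either(either(unit, char), bool)) }, so T3 := option(either(either(unit, char), bool)).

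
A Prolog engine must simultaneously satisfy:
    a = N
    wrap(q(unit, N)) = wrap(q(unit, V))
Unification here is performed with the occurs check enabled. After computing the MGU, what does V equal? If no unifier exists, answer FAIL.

Bind N := a; substituting into the remaining equation gives: wrap(q(unit, a)) = wrap(q(unit, V)).
Decompose wrap/1: q(unit, a) = q(unit, V).
Decompose q/2: unit = unit,  a = V.
Delete trivial equation unit = unit.
Bind V := a.
MGU = { N = a, V = a }, so V = a.

a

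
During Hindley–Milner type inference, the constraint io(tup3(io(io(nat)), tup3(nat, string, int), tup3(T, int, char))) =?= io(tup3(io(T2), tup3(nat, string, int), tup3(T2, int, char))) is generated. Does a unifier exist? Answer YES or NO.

YES

Decompose io/1: tup3(io(io(nat)), tup3(nat, string, int), tup3(T, int, char)) =?= tup3(io(T2), tup3(nat, string, int), tup3(T2, int, char)).
Decompose tup3/3: io(io(nat)) =?= io(T2),  tup3(nat, string, int) =?= tup3(nat, string, int),  tup3(T, int, char) =?= tup3(T2, int, char).
Decompose io/1: io(nat) =?= T2.
Bind T2 := io(nat); substituting into the one remaining equation that mentions T2 gives: tup3(T, int, char) =?= tup3(io(nat), int, char).
Delete trivial equation tup3(nat, string, int) =?= tup3(nat, string, int).
Decompose tup3/3: T =?= io(nat),  int =?= int,  char =?= char.
Bind T := io(nat); no other remaining equation mentions T.
Delete trivial equation int =?= int.
Delete trivial equation char =?= char.
No equations remain and no clash or occurs-check failure arose, so a unifier exists.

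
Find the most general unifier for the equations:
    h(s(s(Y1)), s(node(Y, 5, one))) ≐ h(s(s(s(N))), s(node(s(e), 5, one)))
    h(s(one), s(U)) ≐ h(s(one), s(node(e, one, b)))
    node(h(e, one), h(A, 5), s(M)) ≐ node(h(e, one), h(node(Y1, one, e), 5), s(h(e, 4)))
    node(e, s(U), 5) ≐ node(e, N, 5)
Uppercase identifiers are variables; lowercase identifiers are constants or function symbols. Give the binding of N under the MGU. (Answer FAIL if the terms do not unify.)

s(node(e, one, b))

Decompose h/2: s(s(Y1)) ≐ s(s(s(N))),  s(node(Y, 5, one)) ≐ s(node(s(e), 5, one)).
Decompose s/1: s(Y1) ≐ s(s(N)).
Decompose s/1: Y1 ≐ s(N).
Bind Y1 := s(N); substituting into the one remaining equation that mentions Y1 gives: node(h(e, one), h(A, 5), s(M)) ≐ node(h(e, one), h(node(s(N), one, e), 5), s(h(e, 4))).
Decompose s/1: node(Y, 5, one) ≐ node(s(e), 5, one).
Decompose node/3: Y ≐ s(e),  5 ≐ 5,  one ≐ one.
Bind Y := s(e); no other remaining equation mentions Y.
Delete trivial equation 5 ≐ 5.
Delete trivial equation one ≐ one.
Decompose h/2: s(one) ≐ s(one),  s(U) ≐ s(node(e, one, b)).
Delete trivial equation s(one) ≐ s(one).
Decompose s/1: U ≐ node(e, one, b).
Bind U := node(e, one, b); substituting into the one remaining equation that mentions U gives: node(e, s(node(e, one, b)), 5) ≐ node(e, N, 5).
Decompose node/3: h(e, one) ≐ h(e, one),  h(A, 5) ≐ h(node(s(N), one, e), 5),  s(M) ≐ s(h(e, 4)).
Delete trivial equation h(e, one) ≐ h(e, one).
Decompose h/2: A ≐ node(s(N), one, e),  5 ≐ 5.
Bind A := node(s(N), one, e); no other remaining equation mentions A.
Delete trivial equation 5 ≐ 5.
Decompose s/1: M ≐ h(e, 4).
Bind M := h(e, 4); no other remaining equation mentions M.
Decompose node/3: e ≐ e,  s(node(e, one, b)) ≐ N,  5 ≐ 5.
Delete trivial equation e ≐ e.
Bind N := s(node(e, one, b)); no other remaining equation mentions N. Substituting into the earlier bindings gives Y1 := s(s(node(e, one, b))), A := node(s(s(node(e, one, b))), one, e).
Delete trivial equation 5 ≐ 5.
MGU = { Y1 -> s(s(node(e, one, b))), Y -> s(e), U -> node(e, one, b), A -> node(s(s(node(e, one, b))), one, e), M -> h(e, 4), N -> s(node(e, one, b)) }, so N -> s(node(e, one, b)).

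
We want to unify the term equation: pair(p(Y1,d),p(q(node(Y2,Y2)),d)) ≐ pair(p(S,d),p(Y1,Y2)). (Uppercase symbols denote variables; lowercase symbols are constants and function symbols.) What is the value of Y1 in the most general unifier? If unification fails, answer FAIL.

q(node(d,d))

Decompose pair/2: p(Y1,d) ≐ p(S,d),  p(q(node(Y2,Y2)),d) ≐ p(Y1,Y2).
Decompose p/2: Y1 ≐ S,  d ≐ d.
Bind Y1 := S; substituting into the one remaining equation that mentions Y1 gives: p(q(node(Y2,Y2)),d) ≐ p(S,Y2).
Delete trivial equation d ≐ d.
Decompose p/2: q(node(Y2,Y2)) ≐ S,  d ≐ Y2.
Bind S := q(node(Y2,Y2)); no other remaining equation mentions S. Substituting into the earlier binding gives Y1 := q(node(Y2,Y2)).
Bind Y2 := d. Substituting into the earlier bindings gives Y1 := q(node(d,d)), S := q(node(d,d)).
MGU = { Y1 -> q(node(d,d)), S -> q(node(d,d)), Y2 -> d }, so Y1 -> q(node(d,d)).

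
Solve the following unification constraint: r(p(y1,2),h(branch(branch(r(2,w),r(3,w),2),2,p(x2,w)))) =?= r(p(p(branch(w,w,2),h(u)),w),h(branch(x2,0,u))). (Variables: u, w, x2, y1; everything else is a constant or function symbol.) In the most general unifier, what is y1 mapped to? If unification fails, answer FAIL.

FAIL

Decompose r/2: p(y1,2) =?= p(p(branch(w,w,2),h(u)),w),  h(branch(branch(r(2,w),r(3,w),2),2,p(x2,w))) =?= h(branch(x2,0,u)).
Decompose p/2: y1 =?= p(branch(w,w,2),h(u)),  2 =?= w.
Bind y1 := p(branch(w,w,2),h(u)); no other remaining equation mentions y1.
Bind w := 2; substituting into the remaining equation gives: h(branch(branch(r(2,2),r(3,2),2),2,p(x2,2))) =?= h(branch(x2,0,u)). Substituting into the earlier binding gives y1 := p(branch(2,2,2),h(u)).
Decompose h/1: branch(branch(r(2,2),r(3,2),2),2,p(x2,2)) =?= branch(x2,0,u).
Decompose branch/3: branch(r(2,2),r(3,2),2) =?= x2,  2 =?= 0,  p(x2,2) =?= u.
Bind x2 := branch(r(2,2),r(3,2),2); substituting into the one remaining equation that mentions x2 gives: p(branch(r(2,2),r(3,2),2),2) =?= u.
Clash: constants 2 and 0 differ; no unifier exists.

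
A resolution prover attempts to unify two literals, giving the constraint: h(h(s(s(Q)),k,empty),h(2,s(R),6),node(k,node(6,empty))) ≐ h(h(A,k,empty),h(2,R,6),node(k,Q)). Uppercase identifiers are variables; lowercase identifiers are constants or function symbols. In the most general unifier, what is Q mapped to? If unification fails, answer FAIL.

Decompose h/3: h(s(s(Q)),k,empty) ≐ h(A,k,empty),  h(2,s(R),6) ≐ h(2,R,6),  node(k,node(6,empty)) ≐ node(k,Q).
Decompose h/3: s(s(Q)) ≐ A,  k ≐ k,  empty ≐ empty.
Bind A := s(s(Q)); no other remaining equation mentions A.
Delete trivial equation k ≐ k.
Delete trivial equation empty ≐ empty.
Decompose h/3: 2 ≐ 2,  s(R) ≐ R,  6 ≐ 6.
Delete trivial equation 2 ≐ 2.
Occurs check fails: R occurs in s(R); the equation R ≐ s(R) has no finite solution.

FAIL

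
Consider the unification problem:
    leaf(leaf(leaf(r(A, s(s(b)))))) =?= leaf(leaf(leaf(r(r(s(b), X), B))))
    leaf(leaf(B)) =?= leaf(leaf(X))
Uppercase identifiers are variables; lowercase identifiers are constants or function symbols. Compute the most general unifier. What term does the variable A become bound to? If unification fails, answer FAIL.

Decompose leaf/1: leaf(leaf(r(A, s(s(b))))) =?= leaf(leaf(r(r(s(b), X), B))).
Decompose leaf/1: leaf(r(A, s(s(b)))) =?= leaf(r(r(s(b), X), B)).
Decompose leaf/1: r(A, s(s(b))) =?= r(r(s(b), X), B).
Decompose r/2: A =?= r(s(b), X),  s(s(b)) =?= B.
Bind A := r(s(b), X); no other remaining equation mentions A.
Bind B := s(s(b)); substituting into the remaining equation gives: leaf(leaf(s(s(b)))) =?= leaf(leaf(X)).
Decompose leaf/1: leaf(s(s(b))) =?= leaf(X).
Decompose leaf/1: s(s(b)) =?= X.
Bind X := s(s(b)). Substituting into the earlier binding gives A := r(s(b), s(s(b))).
MGU = { A ↦ r(s(b), s(s(b))), B ↦ s(s(b)), X ↦ s(s(b)) }, so A ↦ r(s(b), s(s(b))).

r(s(b), s(s(b)))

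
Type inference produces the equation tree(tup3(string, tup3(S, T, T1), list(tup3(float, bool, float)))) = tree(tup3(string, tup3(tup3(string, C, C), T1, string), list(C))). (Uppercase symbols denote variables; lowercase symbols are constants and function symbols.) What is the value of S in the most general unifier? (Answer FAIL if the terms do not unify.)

Decompose tree/1: tup3(string, tup3(S, T, T1), list(tup3(float, bool, float))) = tup3(string, tup3(tup3(string, C, C), T1, string), list(C)).
Decompose tup3/3: string = string,  tup3(S, T, T1) = tup3(tup3(string, C, C), T1, string),  list(tup3(float, bool, float)) = list(C).
Delete trivial equation string = string.
Decompose tup3/3: S = tup3(string, C, C),  T = T1,  T1 = string.
Bind S := tup3(string, C, C); no other remaining equation mentions S.
Bind T := T1; no other remaining equation mentions T.
Bind T1 := string; no other remaining equation mentions T1. Substituting into the earlier binding gives T := string.
Decompose list/1: tup3(float, bool, float) = C.
Bind C := tup3(float, bool, float). Substituting into the earlier binding gives S := tup3(string, tup3(float, bool, float), tup3(float, bool, float)).
MGU = { S -> tup3(string, tup3(float, bool, float), tup3(float, bool, float)), T -> string, T1 -> string, C -> tup3(float, bool, float) }, so S -> tup3(string, tup3(float, bool, float), tup3(float, bool, float)).

tup3(string, tup3(float, bool, float), tup3(float, bool, float))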